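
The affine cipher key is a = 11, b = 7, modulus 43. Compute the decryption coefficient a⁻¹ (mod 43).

Run Euclid on (43, 11):
43 = 3*11 + 10
11 = 1*10 + 1
10 = 10*1 + 0
Since gcd(11, 43) = 1, back-substitute to write 1 as a combination:
1 = 11 − 10
1 = −43 + 4·11
So 11·4 ≡ 1 (mod 43).

4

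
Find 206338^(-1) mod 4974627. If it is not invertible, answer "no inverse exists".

Extended Euclidean algorithm:
4974627 = 24*206338 + 22515
206338 = 9*22515 + 3703
22515 = 6*3703 + 297
3703 = 12*297 + 139
297 = 2*139 + 19
139 = 7*19 + 6
19 = 3*6 + 1
6 = 6*1 + 0
The gcd is 1. Working backward:
1 = 19 − 3·6
1 = −3·139 + 22·19
1 = 22·297 − 47·139
1 = −47·3703 + 586·297
1 = 586·22515 − 3563·3703
1 = −3563·206338 + 32653·22515
1 = 32653·4974627 − 787235·206338
Thus 206338·(-787235) ≡ 1 (mod 4974627); reducing, -787235 mod 4974627 = 4187392.

4187392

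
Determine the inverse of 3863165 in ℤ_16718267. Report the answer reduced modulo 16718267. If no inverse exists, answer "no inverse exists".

gcd(16718267, 3863165) by repeated division:
16718267 = 4×3863165 + 1265607
3863165 = 3×1265607 + 66344
1265607 = 19×66344 + 5071
66344 = 13×5071 + 421
5071 = 12×421 + 19
421 = 22×19 + 3
19 = 6×3 + 1
3 = 3×1 + 0
The gcd is 1. Working backward:
1 = 19 − 6·3
1 = −6·421 + 133·19
1 = 133·5071 − 1602·421
1 = −1602·66344 + 20959·5071
1 = 20959·1265607 − 399823·66344
1 = −399823·3863165 + 1220428·1265607
1 = 1220428·16718267 − 5281535·3863165
Hence 3863165⁻¹ ≡ -5281535 ≡ 11436732 (mod 16718267).

11436732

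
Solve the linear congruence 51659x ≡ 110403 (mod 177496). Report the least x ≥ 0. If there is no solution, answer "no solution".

First find gcd(51659, 177496):
177496 = 3×51659 + 22519
51659 = 2×22519 + 6621
22519 = 3×6621 + 2656
6621 = 2×2656 + 1309
2656 = 2×1309 + 38
1309 = 34×38 + 17
38 = 2×17 + 4
17 = 4×4 + 1
4 = 4×1 + 0
gcd = 1, so a unique solution mod 177496 exists.
Back-substitute for the Bézout coefficients:
1 = 17 − 4·4
1 = −4·38 + 9·17
1 = 9·1309 − 310·38
1 = −310·2656 + 629·1309
1 = 629·6621 − 1568·2656
1 = −1568·22519 + 5333·6621
1 = 5333·51659 − 12234·22519
1 = −12234·177496 + 42035·51659
So 51659·(42035) ≡ 1 (mod 177496), giving 51659⁻¹ ≡ 42035.
x ≡ 51659⁻¹·110403 ≡ 42035·110403 ≡ 157185 (mod 177496).

157185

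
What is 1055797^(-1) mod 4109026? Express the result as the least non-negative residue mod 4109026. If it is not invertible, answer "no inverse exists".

3981575

Extended Euclidean algorithm:
4109026 = 3×1055797 + 941635
1055797 = 1×941635 + 114162
941635 = 8×114162 + 28339
114162 = 4×28339 + 806
28339 = 35×806 + 129
806 = 6×129 + 32
129 = 4×32 + 1
32 = 32×1 + 0
gcd = 1, so the inverse exists. Back-substitute:
1 = 129 − 4·32
1 = −4·806 + 25·129
1 = 25·28339 − 879·806
1 = −879·114162 + 3541·28339
1 = 3541·941635 − 29207·114162
1 = −29207·1055797 + 32748·941635
1 = 32748·4109026 − 127451·1055797
Thus 1055797·(-127451) ≡ 1 (mod 4109026); reducing, -127451 mod 4109026 = 3981575.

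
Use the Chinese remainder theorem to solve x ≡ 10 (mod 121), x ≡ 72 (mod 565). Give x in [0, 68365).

31712

Write x = 10 + 121·k. Then 121·k ≡ 72 − 10 ≡ 62 (mod 565).
Need 121⁻¹ mod 565. Extended Euclid on (565, 121):
565 = 4*121 + 81
121 = 1*81 + 40
81 = 2*40 + 1
40 = 40*1 + 0
Back-substitute:
1 = 81 − 2·40
1 = −2·121 + 3·81
1 = 3·565 − 14·121
121⁻¹ ≡ 551 (mod 565), so k ≡ 551·62 ≡ 262 (mod 565).
x = 10 + 121·262 = 31712.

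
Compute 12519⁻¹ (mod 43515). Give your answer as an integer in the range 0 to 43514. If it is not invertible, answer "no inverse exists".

Compute gcd(12519, 43515):
43515 = 3·12519 + 5958
12519 = 2·5958 + 603
5958 = 9·603 + 531
603 = 1·531 + 72
531 = 7·72 + 27
72 = 2·27 + 18
27 = 1·18 + 9
18 = 2·9 + 0
gcd(12519, 43515) = 9 ≠ 1, so 12519 has no multiplicative inverse modulo 43515.

no inverse exists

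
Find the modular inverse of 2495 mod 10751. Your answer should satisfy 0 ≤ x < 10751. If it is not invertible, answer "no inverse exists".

Apply the Euclidean algorithm to 10751 and 2495:
10751 = 4×2495 + 771
2495 = 3×771 + 182
771 = 4×182 + 43
182 = 4×43 + 10
43 = 4×10 + 3
10 = 3×3 + 1
3 = 3×1 + 0
gcd = 1, so the inverse exists. Back-substitute:
1 = 10 − 3·3
1 = −3·43 + 13·10
1 = 13·182 − 55·43
1 = −55·771 + 233·182
1 = 233·2495 − 754·771
1 = −754·10751 + 3249·2495
So 2495·3249 ≡ 1 (mod 10751).

3249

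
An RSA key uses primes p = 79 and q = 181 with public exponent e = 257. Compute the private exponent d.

2513

φ(n) = (p−1)(q−1) = 78·180 = 14040.
Need d with 257·d ≡ 1 (mod 14040). Apply the extended Euclidean algorithm:
14040 = 54·257 + 162
257 = 1·162 + 95
162 = 1·95 + 67
95 = 1·67 + 28
67 = 2·28 + 11
28 = 2·11 + 6
11 = 1·6 + 5
6 = 1·5 + 1
5 = 5·1 + 0
Back-substitute:
1 = 6 − 5
1 = −11 + 2·6
1 = 2·28 − 5·11
1 = −5·67 + 12·28
1 = 12·95 − 17·67
1 = −17·162 + 29·95
1 = 29·257 − 46·162
1 = −46·14040 + 2513·257
So 257·2513 ≡ 1 (mod 14040), hence d = 2513.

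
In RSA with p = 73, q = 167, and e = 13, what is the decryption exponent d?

φ(n) = (p−1)(q−1) = 72·166 = 11952.
Need d with 13·d ≡ 1 (mod 11952). Apply the extended Euclidean algorithm:
11952 = 919×13 + 5
13 = 2×5 + 3
5 = 1×3 + 2
3 = 1×2 + 1
2 = 2×1 + 0
Back-substitute:
1 = 3 − 2
1 = −5 + 2·3
1 = 2·13 − 5·5
1 = −5·11952 + 4597·13
So 13·4597 ≡ 1 (mod 11952), hence d = 4597.

4597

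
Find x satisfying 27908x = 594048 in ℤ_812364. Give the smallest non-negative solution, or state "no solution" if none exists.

121317

First find gcd(27908, 812364):
812364 = 29·27908 + 3032
27908 = 9·3032 + 620
3032 = 4·620 + 552
620 = 1·552 + 68
552 = 8·68 + 8
68 = 8·8 + 4
8 = 2·4 + 0
gcd = 4 and 4 | 594048, so solutions exist. Divide through by 4: 6977x ≡ 148512 (mod 203091).
Now find 6977⁻¹ mod 203091:
203091 = 29·6977 + 758
6977 = 9·758 + 155
758 = 4·155 + 138
155 = 1·138 + 17
138 = 8·17 + 2
17 = 8·2 + 1
2 = 2·1 + 0
Back-substitute:
1 = 17 − 8·2
1 = −8·138 + 65·17
1 = 65·155 − 73·138
1 = −73·758 + 357·155
1 = 357·6977 − 3286·758
1 = −3286·203091 + 95651·6977
So 6977⁻¹ ≡ 95651 (mod 203091).
Then x ≡ 95651·148512 ≡ 121317 (mod 203091); the smallest non-negative solution is x = 121317.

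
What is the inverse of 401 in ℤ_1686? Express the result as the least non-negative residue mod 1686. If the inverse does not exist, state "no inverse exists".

Apply the Euclidean algorithm to 1686 and 401:
1686 = 4·401 + 82
401 = 4·82 + 73
82 = 1·73 + 9
73 = 8·9 + 1
9 = 9·1 + 0
The gcd is 1. Working backward:
1 = 73 − 8·9
1 = −8·82 + 9·73
1 = 9·401 − 44·82
1 = −44·1686 + 185·401
So 401·185 ≡ 1 (mod 1686).

185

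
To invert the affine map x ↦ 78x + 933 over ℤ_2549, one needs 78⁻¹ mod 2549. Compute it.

Run Euclid on (2549, 78):
2549 = 32·78 + 53
78 = 1·53 + 25
53 = 2·25 + 3
25 = 8·3 + 1
3 = 3·1 + 0
gcd = 1, so the inverse exists. Back-substitute:
1 = 25 − 8·3
1 = −8·53 + 17·25
1 = 17·78 − 25·53
1 = −25·2549 + 817·78
So 78·817 ≡ 1 (mod 2549).

817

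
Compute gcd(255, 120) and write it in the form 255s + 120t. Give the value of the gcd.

Euclidean algorithm:
255 = 2×120 + 15
120 = 8×15 + 0
gcd(255, 120) = 15.
Back-substituting:
15 = 255 − 2·120
So 15 = (1)·255 + (-2)·120.

15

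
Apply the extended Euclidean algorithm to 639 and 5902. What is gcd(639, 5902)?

1

Repeated division:
5902 = 9·639 + 151
639 = 4·151 + 35
151 = 4·35 + 11
35 = 3·11 + 2
11 = 5·2 + 1
2 = 2·1 + 0
gcd(639, 5902) = 1.
Express as a combination:
1 = 11 − 5·2
1 = −5·35 + 16·11
1 = 16·151 − 69·35
1 = −69·639 + 292·151
1 = 292·5902 − 2697·639
So 1 = (292)·5902 + (-2697)·639.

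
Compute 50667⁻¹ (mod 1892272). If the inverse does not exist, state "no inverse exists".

gcd(1892272, 50667) by repeated division:
1892272 = 37×50667 + 17593
50667 = 2×17593 + 15481
17593 = 1×15481 + 2112
15481 = 7×2112 + 697
2112 = 3×697 + 21
697 = 33×21 + 4
21 = 5×4 + 1
4 = 4×1 + 0
The gcd is 1. Working backward:
1 = 21 − 5·4
1 = −5·697 + 166·21
1 = 166·2112 − 503·697
1 = −503·15481 + 3687·2112
1 = 3687·17593 − 4190·15481
1 = −4190·50667 + 12067·17593
1 = 12067·1892272 − 450669·50667
So 50667·(-450669) ≡ 1 (mod 1892272), and -450669 ≡ 1441603 (mod 1892272).

1441603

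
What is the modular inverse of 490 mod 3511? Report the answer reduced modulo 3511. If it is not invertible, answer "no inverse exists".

2644

Apply the Euclidean algorithm to 3511 and 490:
3511 = 7×490 + 81
490 = 6×81 + 4
81 = 20×4 + 1
4 = 4×1 + 0
Since gcd(490, 3511) = 1, back-substitute to write 1 as a combination:
1 = 81 − 20·4
1 = −20·490 + 121·81
1 = 121·3511 − 867·490
So 490·(-867) ≡ 1 (mod 3511), and -867 ≡ 2644 (mod 3511).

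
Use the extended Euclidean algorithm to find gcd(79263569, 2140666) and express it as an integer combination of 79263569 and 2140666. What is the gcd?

Apply Euclid's algorithm to 79263569 and 2140666:
79263569 = 37*2140666 + 58927
2140666 = 36*58927 + 19294
58927 = 3*19294 + 1045
19294 = 18*1045 + 484
1045 = 2*484 + 77
484 = 6*77 + 22
77 = 3*22 + 11
22 = 2*11 + 0
gcd(79263569, 2140666) = 11.
Working backward:
11 = 77 − 3·22
11 = −3·484 + 19·77
11 = 19·1045 − 41·484
11 = −41·19294 + 757·1045
11 = 757·58927 − 2312·19294
11 = −2312·2140666 + 83989·58927
11 = 83989·79263569 − 3109905·2140666
So 11 = (83989)·79263569 + (-3109905)·2140666.

11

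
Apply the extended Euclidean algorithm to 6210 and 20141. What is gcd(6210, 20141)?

1

Euclidean algorithm:
20141 = 3×6210 + 1511
6210 = 4×1511 + 166
1511 = 9×166 + 17
166 = 9×17 + 13
17 = 1×13 + 4
13 = 3×4 + 1
4 = 4×1 + 0
gcd(6210, 20141) = 1.
Working backward:
1 = 13 − 3·4
1 = −3·17 + 4·13
1 = 4·166 − 39·17
1 = −39·1511 + 355·166
1 = 355·6210 − 1459·1511
1 = −1459·20141 + 4732·6210
So 1 = (-1459)·20141 + (4732)·6210.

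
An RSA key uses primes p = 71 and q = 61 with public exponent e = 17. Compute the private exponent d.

φ(n) = (p−1)(q−1) = 70·60 = 4200.
Need d with 17·d ≡ 1 (mod 4200). Apply the extended Euclidean algorithm:
4200 = 247·17 + 1
17 = 17·1 + 0
Back-substitute:
1 = 4200 − 247·17
So 17·(-247) ≡ 1 (mod 4200), hence d ≡ -247 ≡ 3953 (mod 4200).

3953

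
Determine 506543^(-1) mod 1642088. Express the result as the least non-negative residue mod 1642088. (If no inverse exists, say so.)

Extended Euclidean algorithm:
1642088 = 3×506543 + 122459
506543 = 4×122459 + 16707
122459 = 7×16707 + 5510
16707 = 3×5510 + 177
5510 = 31×177 + 23
177 = 7×23 + 16
23 = 1×16 + 7
16 = 2×7 + 2
7 = 3×2 + 1
2 = 2×1 + 0
gcd = 1, so the inverse exists. Back-substitute:
1 = 7 − 3·2
1 = −3·16 + 7·7
1 = 7·23 − 10·16
1 = −10·177 + 77·23
1 = 77·5510 − 2397·177
1 = −2397·16707 + 7268·5510
1 = 7268·122459 − 53273·16707
1 = −53273·506543 + 220360·122459
1 = 220360·1642088 − 714353·506543
So 506543·(-714353) ≡ 1 (mod 1642088), and -714353 ≡ 927735 (mod 1642088).

927735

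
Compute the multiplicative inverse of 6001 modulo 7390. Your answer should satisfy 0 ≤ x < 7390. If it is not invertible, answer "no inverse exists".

3421

gcd(7390, 6001) by repeated division:
7390 = 1*6001 + 1389
6001 = 4*1389 + 445
1389 = 3*445 + 54
445 = 8*54 + 13
54 = 4*13 + 2
13 = 6*2 + 1
2 = 2*1 + 0
The gcd is 1. Working backward:
1 = 13 − 6·2
1 = −6·54 + 25·13
1 = 25·445 − 206·54
1 = −206·1389 + 643·445
1 = 643·6001 − 2778·1389
1 = −2778·7390 + 3421·6001
So 6001·3421 ≡ 1 (mod 7390).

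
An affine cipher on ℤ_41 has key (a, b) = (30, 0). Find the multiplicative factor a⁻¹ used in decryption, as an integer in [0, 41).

Apply the Euclidean algorithm to 41 and 30:
41 = 1*30 + 11
30 = 2*11 + 8
11 = 1*8 + 3
8 = 2*3 + 2
3 = 1*2 + 1
2 = 2*1 + 0
Since gcd(30, 41) = 1, back-substitute to write 1 as a combination:
1 = 3 − 2
1 = −8 + 3·3
1 = 3·11 − 4·8
1 = −4·30 + 11·11
1 = 11·41 − 15·30
So 30·(-15) ≡ 1 (mod 41), and -15 ≡ 26 (mod 41).

26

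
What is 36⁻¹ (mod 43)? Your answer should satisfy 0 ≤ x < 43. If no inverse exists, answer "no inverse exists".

gcd(43, 36) by repeated division:
43 = 1×36 + 7
36 = 5×7 + 1
7 = 7×1 + 0
The gcd is 1. Working backward:
1 = 36 − 5·7
1 = −5·43 + 6·36
So 36·6 ≡ 1 (mod 43).

6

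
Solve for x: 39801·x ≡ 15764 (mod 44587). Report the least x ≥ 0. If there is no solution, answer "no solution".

First find gcd(39801, 44587):
44587 = 1*39801 + 4786
39801 = 8*4786 + 1513
4786 = 3*1513 + 247
1513 = 6*247 + 31
247 = 7*31 + 30
31 = 1*30 + 1
30 = 30*1 + 0
gcd = 1, so a unique solution mod 44587 exists.
Back-substitute for the Bézout coefficients:
1 = 31 − 30
1 = −247 + 8·31
1 = 8·1513 − 49·247
1 = −49·4786 + 155·1513
1 = 155·39801 − 1289·4786
1 = −1289·44587 + 1444·39801
So 39801·(1444) ≡ 1 (mod 44587), giving 39801⁻¹ ≡ 1444.
x ≡ 39801⁻¹·15764 ≡ 1444·15764 ≡ 23846 (mod 44587).

23846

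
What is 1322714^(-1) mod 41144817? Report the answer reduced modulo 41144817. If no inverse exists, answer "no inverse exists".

33302375

Apply the Euclidean algorithm to 41144817 and 1322714:
41144817 = 31×1322714 + 140683
1322714 = 9×140683 + 56567
140683 = 2×56567 + 27549
56567 = 2×27549 + 1469
27549 = 18×1469 + 1107
1469 = 1×1107 + 362
1107 = 3×362 + 21
362 = 17×21 + 5
21 = 4×5 + 1
5 = 5×1 + 0
gcd = 1, so the inverse exists. Back-substitute:
1 = 21 − 4·5
1 = −4·362 + 69·21
1 = 69·1107 − 211·362
1 = −211·1469 + 280·1107
1 = 280·27549 − 5251·1469
1 = −5251·56567 + 10782·27549
1 = 10782·140683 − 26815·56567
1 = −26815·1322714 + 252117·140683
1 = 252117·41144817 − 7842442·1322714
Hence 1322714⁻¹ ≡ -7842442 ≡ 33302375 (mod 41144817).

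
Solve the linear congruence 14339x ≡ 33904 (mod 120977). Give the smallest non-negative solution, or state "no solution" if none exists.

13493

First find gcd(14339, 120977):
120977 = 8×14339 + 6265
14339 = 2×6265 + 1809
6265 = 3×1809 + 838
1809 = 2×838 + 133
838 = 6×133 + 40
133 = 3×40 + 13
40 = 3×13 + 1
13 = 13×1 + 0
gcd = 1, so a unique solution mod 120977 exists.
Back-substitute for the Bézout coefficients:
1 = 40 − 3·13
1 = −3·133 + 10·40
1 = 10·838 − 63·133
1 = −63·1809 + 136·838
1 = 136·6265 − 471·1809
1 = −471·14339 + 1078·6265
1 = 1078·120977 − 9095·14339
So 14339·(-9095) ≡ 1 (mod 120977), giving 14339⁻¹ ≡ 111882.
x ≡ 14339⁻¹·33904 ≡ 111882·33904 ≡ 13493 (mod 120977).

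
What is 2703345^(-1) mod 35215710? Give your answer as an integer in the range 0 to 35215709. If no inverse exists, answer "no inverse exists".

no inverse exists

Compute gcd(2703345, 35215710):
35215710 = 13·2703345 + 72225
2703345 = 37·72225 + 31020
72225 = 2·31020 + 10185
31020 = 3·10185 + 465
10185 = 21·465 + 420
465 = 1·420 + 45
420 = 9·45 + 15
45 = 3·15 + 0
The gcd is 15, not 1, hence no inverse exists.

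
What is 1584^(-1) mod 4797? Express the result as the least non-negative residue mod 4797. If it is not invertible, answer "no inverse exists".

Euclidean algorithm on 4797, 1584:
4797 = 3×1584 + 45
1584 = 35×45 + 9
45 = 5×9 + 0
gcd(1584, 4797) = 9 ≠ 1, so 1584 has no multiplicative inverse modulo 4797.

no inverse exists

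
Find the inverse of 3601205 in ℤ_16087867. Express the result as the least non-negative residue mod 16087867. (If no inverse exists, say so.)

Run Euclid on (16087867, 3601205):
16087867 = 4*3601205 + 1683047
3601205 = 2*1683047 + 235111
1683047 = 7*235111 + 37270
235111 = 6*37270 + 11491
37270 = 3*11491 + 2797
11491 = 4*2797 + 303
2797 = 9*303 + 70
303 = 4*70 + 23
70 = 3*23 + 1
23 = 23*1 + 0
The gcd is 1. Working backward:
1 = 70 − 3·23
1 = −3·303 + 13·70
1 = 13·2797 − 120·303
1 = −120·11491 + 493·2797
1 = 493·37270 − 1599·11491
1 = −1599·235111 + 10087·37270
1 = 10087·1683047 − 72208·235111
1 = −72208·3601205 + 154503·1683047
1 = 154503·16087867 − 690220·3601205
So 3601205·(-690220) ≡ 1 (mod 16087867), and -690220 ≡ 15397647 (mod 16087867).

15397647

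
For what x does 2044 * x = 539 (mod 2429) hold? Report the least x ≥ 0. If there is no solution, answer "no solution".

68

First find gcd(2044, 2429):
2429 = 1·2044 + 385
2044 = 5·385 + 119
385 = 3·119 + 28
119 = 4·28 + 7
28 = 4·7 + 0
gcd = 7 and 7 | 539, so solutions exist. Divide through by 7: 292x ≡ 77 (mod 347).
Now find 292⁻¹ mod 347:
347 = 1*292 + 55
292 = 5*55 + 17
55 = 3*17 + 4
17 = 4*4 + 1
4 = 4*1 + 0
Back-substitute:
1 = 17 − 4·4
1 = −4·55 + 13·17
1 = 13·292 − 69·55
1 = −69·347 + 82·292
So 292⁻¹ ≡ 82 (mod 347).
Then x ≡ 82·77 ≡ 68 (mod 347); the smallest non-negative solution is x = 68.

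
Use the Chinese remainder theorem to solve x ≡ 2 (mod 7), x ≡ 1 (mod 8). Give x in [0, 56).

Write x = 2 + 7·k. Then 7·k ≡ 1 − 2 ≡ 7 (mod 8).
Need 7⁻¹ mod 8. Extended Euclid on (8, 7):
8 = 1·7 + 1
7 = 7·1 + 0
Back-substitute:
1 = 8 − 7
7⁻¹ ≡ 7 (mod 8), so k ≡ 7·7 ≡ 1 (mod 8).
x = 2 + 7·1 = 9.

9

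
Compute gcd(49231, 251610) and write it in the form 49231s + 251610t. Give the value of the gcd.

Euclidean algorithm:
251610 = 5·49231 + 5455
49231 = 9·5455 + 136
5455 = 40·136 + 15
136 = 9·15 + 1
15 = 15·1 + 0
gcd(49231, 251610) = 1.
Express as a combination:
1 = 136 − 9·15
1 = −9·5455 + 361·136
1 = 361·49231 − 3258·5455
1 = −3258·251610 + 16651·49231
So 1 = (-3258)·251610 + (16651)·49231.

1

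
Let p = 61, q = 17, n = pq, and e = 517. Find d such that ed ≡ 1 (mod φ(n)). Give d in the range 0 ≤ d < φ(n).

φ(n) = (p−1)(q−1) = 60·16 = 960.
Need d with 517·d ≡ 1 (mod 960). Apply the extended Euclidean algorithm:
960 = 1×517 + 443
517 = 1×443 + 74
443 = 5×74 + 73
74 = 1×73 + 1
73 = 73×1 + 0
Back-substitute:
1 = 74 − 73
1 = −443 + 6·74
1 = 6·517 − 7·443
1 = −7·960 + 13·517
So 517·13 ≡ 1 (mod 960), hence d = 13.

13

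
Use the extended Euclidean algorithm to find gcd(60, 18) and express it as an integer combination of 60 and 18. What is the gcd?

Repeated division:
60 = 3×18 + 6
18 = 3×6 + 0
gcd(60, 18) = 6.
Back-substituting:
6 = 60 − 3·18
So 6 = (1)·60 + (-3)·18.

6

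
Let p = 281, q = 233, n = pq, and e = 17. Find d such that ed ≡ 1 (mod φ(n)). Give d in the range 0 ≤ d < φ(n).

42033

φ(n) = (p−1)(q−1) = 280·232 = 64960.
Need d with 17·d ≡ 1 (mod 64960). Apply the extended Euclidean algorithm:
64960 = 3821*17 + 3
17 = 5*3 + 2
3 = 1*2 + 1
2 = 2*1 + 0
Back-substitute:
1 = 3 − 2
1 = −17 + 6·3
1 = 6·64960 − 22927·17
So 17·(-22927) ≡ 1 (mod 64960), hence d ≡ -22927 ≡ 42033 (mod 64960).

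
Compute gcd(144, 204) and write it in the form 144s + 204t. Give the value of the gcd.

12

Repeated division:
204 = 1×144 + 60
144 = 2×60 + 24
60 = 2×24 + 12
24 = 2×12 + 0
gcd(144, 204) = 12.
Back-substituting:
12 = 60 − 2·24
12 = −2·144 + 5·60
12 = 5·204 − 7·144
So 12 = (5)·204 + (-7)·144.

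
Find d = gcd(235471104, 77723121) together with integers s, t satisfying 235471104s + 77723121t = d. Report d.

3

Apply Euclid's algorithm to 235471104 and 77723121:
235471104 = 3×77723121 + 2301741
77723121 = 33×2301741 + 1765668
2301741 = 1×1765668 + 536073
1765668 = 3×536073 + 157449
536073 = 3×157449 + 63726
157449 = 2×63726 + 29997
63726 = 2×29997 + 3732
29997 = 8×3732 + 141
3732 = 26×141 + 66
141 = 2×66 + 9
66 = 7×9 + 3
9 = 3×3 + 0
gcd(235471104, 77723121) = 3.
Back-substituting:
3 = 66 − 7·9
3 = −7·141 + 15·66
3 = 15·3732 − 397·141
3 = −397·29997 + 3191·3732
3 = 3191·63726 − 6779·29997
3 = −6779·157449 + 16749·63726
3 = 16749·536073 − 57026·157449
3 = −57026·1765668 + 187827·536073
3 = 187827·2301741 − 244853·1765668
3 = −244853·77723121 + 8267976·2301741
3 = 8267976·235471104 − 25048781·77723121
So 3 = (8267976)·235471104 + (-25048781)·77723121.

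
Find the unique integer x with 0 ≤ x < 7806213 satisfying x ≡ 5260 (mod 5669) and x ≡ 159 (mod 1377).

Write x = 5260 + 5669·k. Then 5669·k ≡ 159 − 5260 ≡ 407 (mod 1377).
Need 5669⁻¹ mod 1377. Extended Euclid on (1377, 161):
1377 = 8×161 + 89
161 = 1×89 + 72
89 = 1×72 + 17
72 = 4×17 + 4
17 = 4×4 + 1
4 = 4×1 + 0
Back-substitute:
1 = 17 − 4·4
1 = −4·72 + 17·17
1 = 17·89 − 21·72
1 = −21·161 + 38·89
1 = 38·1377 − 325·161
5669⁻¹ ≡ 1052 (mod 1377), so k ≡ 1052·407 ≡ 1294 (mod 1377).
x = 5260 + 5669·1294 = 7340946.

7340946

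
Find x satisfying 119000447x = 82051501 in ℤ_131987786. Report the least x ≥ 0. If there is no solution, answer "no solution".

27409067

First find gcd(119000447, 131987786):
131987786 = 1×119000447 + 12987339
119000447 = 9×12987339 + 2114396
12987339 = 6×2114396 + 300963
2114396 = 7×300963 + 7655
300963 = 39×7655 + 2418
7655 = 3×2418 + 401
2418 = 6×401 + 12
401 = 33×12 + 5
12 = 2×5 + 2
5 = 2×2 + 1
2 = 2×1 + 0
gcd = 1, so a unique solution mod 131987786 exists.
Back-substitute for the Bézout coefficients:
1 = 5 − 2·2
1 = −2·12 + 5·5
1 = 5·401 − 167·12
1 = −167·2418 + 1007·401
1 = 1007·7655 − 3188·2418
1 = −3188·300963 + 125339·7655
1 = 125339·2114396 − 880561·300963
1 = −880561·12987339 + 5408705·2114396
1 = 5408705·119000447 − 49558906·12987339
1 = −49558906·131987786 + 54967611·119000447
So 119000447·(54967611) ≡ 1 (mod 131987786), giving 119000447⁻¹ ≡ 54967611.
x ≡ 119000447⁻¹·82051501 ≡ 54967611·82051501 ≡ 27409067 (mod 131987786).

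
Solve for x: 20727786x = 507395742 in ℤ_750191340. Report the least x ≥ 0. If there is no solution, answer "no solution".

120945197

First find gcd(20727786, 750191340):
750191340 = 36·20727786 + 3991044
20727786 = 5·3991044 + 772566
3991044 = 5·772566 + 128214
772566 = 6·128214 + 3282
128214 = 39·3282 + 216
3282 = 15·216 + 42
216 = 5·42 + 6
42 = 7·6 + 0
gcd = 6 and 6 | 507395742, so solutions exist. Divide through by 6: 3454631x ≡ 84565957 (mod 125031890).
Now find 3454631⁻¹ mod 125031890:
125031890 = 36×3454631 + 665174
3454631 = 5×665174 + 128761
665174 = 5×128761 + 21369
128761 = 6×21369 + 547
21369 = 39×547 + 36
547 = 15×36 + 7
36 = 5×7 + 1
7 = 7×1 + 0
Back-substitute:
1 = 36 − 5·7
1 = −5·547 + 76·36
1 = 76·21369 − 2969·547
1 = −2969·128761 + 17890·21369
1 = 17890·665174 − 92419·128761
1 = −92419·3454631 + 479985·665174
1 = 479985·125031890 − 17371879·3454631
So 3454631·(-17371879) ≡ 1 (mod 125031890), i.e. 3454631⁻¹ ≡ 107660011.
Then x ≡ 107660011·84565957 ≡ 120945197 (mod 125031890); the smallest non-negative solution is x = 120945197.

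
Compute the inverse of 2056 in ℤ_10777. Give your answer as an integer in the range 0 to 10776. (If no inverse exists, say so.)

Extended Euclidean algorithm:
10777 = 5·2056 + 497
2056 = 4·497 + 68
497 = 7·68 + 21
68 = 3·21 + 5
21 = 4·5 + 1
5 = 5·1 + 0
The gcd is 1. Working backward:
1 = 21 − 4·5
1 = −4·68 + 13·21
1 = 13·497 − 95·68
1 = −95·2056 + 393·497
1 = 393·10777 − 2060·2056
Thus 2056·(-2060) ≡ 1 (mod 10777); reducing, -2060 mod 10777 = 8717.

8717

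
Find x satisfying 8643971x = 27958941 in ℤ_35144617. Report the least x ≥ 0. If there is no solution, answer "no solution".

29226477

First find gcd(8643971, 35144617):
35144617 = 4*8643971 + 568733
8643971 = 15*568733 + 112976
568733 = 5*112976 + 3853
112976 = 29*3853 + 1239
3853 = 3*1239 + 136
1239 = 9*136 + 15
136 = 9*15 + 1
15 = 15*1 + 0
gcd = 1, so a unique solution mod 35144617 exists.
Back-substitute for the Bézout coefficients:
1 = 136 − 9·15
1 = −9·1239 + 82·136
1 = 82·3853 − 255·1239
1 = −255·112976 + 7477·3853
1 = 7477·568733 − 37640·112976
1 = −37640·8643971 + 572077·568733
1 = 572077·35144617 − 2325948·8643971
So 8643971·(-2325948) ≡ 1 (mod 35144617), giving 8643971⁻¹ ≡ 32818669.
x ≡ 8643971⁻¹·27958941 ≡ 32818669·27958941 ≡ 29226477 (mod 35144617).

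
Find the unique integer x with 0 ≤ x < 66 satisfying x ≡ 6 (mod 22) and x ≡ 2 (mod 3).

50

Write x = 6 + 22·k. Then 22·k ≡ 2 − 6 ≡ 2 (mod 3).
Need 22⁻¹ mod 3. Extended Euclid on (3, 1):
3 = 3*1 + 0
22⁻¹ ≡ 1 (mod 3), so k ≡ 1·2 ≡ 2 (mod 3).
x = 6 + 22·2 = 50.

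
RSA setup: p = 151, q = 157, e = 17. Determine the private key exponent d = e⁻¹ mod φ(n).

φ(n) = (p−1)(q−1) = 150·156 = 23400.
Need d with 17·d ≡ 1 (mod 23400). Apply the extended Euclidean algorithm:
23400 = 1376*17 + 8
17 = 2*8 + 1
8 = 8*1 + 0
Back-substitute:
1 = 17 − 2·8
1 = −2·23400 + 2753·17
So 17·2753 ≡ 1 (mod 23400), hence d = 2753.

2753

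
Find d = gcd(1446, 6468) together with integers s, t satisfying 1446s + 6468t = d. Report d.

6

Euclidean algorithm:
6468 = 4·1446 + 684
1446 = 2·684 + 78
684 = 8·78 + 60
78 = 1·60 + 18
60 = 3·18 + 6
18 = 3·6 + 0
gcd(1446, 6468) = 6.
Back-substituting:
6 = 60 − 3·18
6 = −3·78 + 4·60
6 = 4·684 − 35·78
6 = −35·1446 + 74·684
6 = 74·6468 − 331·1446
So 6 = (74)·6468 + (-331)·1446.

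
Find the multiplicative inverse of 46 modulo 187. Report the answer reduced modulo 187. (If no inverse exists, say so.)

Apply the Euclidean algorithm to 187 and 46:
187 = 4×46 + 3
46 = 15×3 + 1
3 = 3×1 + 0
Since gcd(46, 187) = 1, back-substitute to write 1 as a combination:
1 = 46 − 15·3
1 = −15·187 + 61·46
So 46·61 ≡ 1 (mod 187).

61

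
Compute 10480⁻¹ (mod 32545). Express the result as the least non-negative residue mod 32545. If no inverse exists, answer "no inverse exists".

Compute gcd(10480, 32545):
32545 = 3×10480 + 1105
10480 = 9×1105 + 535
1105 = 2×535 + 35
535 = 15×35 + 10
35 = 3×10 + 5
10 = 2×5 + 0
The gcd is 5, not 1, hence no inverse exists.

no inverse exists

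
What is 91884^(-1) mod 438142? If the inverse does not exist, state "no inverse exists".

no inverse exists

Euclidean algorithm on 438142, 91884:
438142 = 4×91884 + 70606
91884 = 1×70606 + 21278
70606 = 3×21278 + 6772
21278 = 3×6772 + 962
6772 = 7×962 + 38
962 = 25×38 + 12
38 = 3×12 + 2
12 = 6×2 + 0
The gcd is 2, not 1, hence no inverse exists.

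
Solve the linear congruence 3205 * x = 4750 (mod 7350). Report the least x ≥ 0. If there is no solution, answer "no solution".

850

First find gcd(3205, 7350):
7350 = 2*3205 + 940
3205 = 3*940 + 385
940 = 2*385 + 170
385 = 2*170 + 45
170 = 3*45 + 35
45 = 1*35 + 10
35 = 3*10 + 5
10 = 2*5 + 0
gcd = 5 and 5 | 4750, so solutions exist. Divide through by 5: 641x ≡ 950 (mod 1470).
Now find 641⁻¹ mod 1470:
1470 = 2·641 + 188
641 = 3·188 + 77
188 = 2·77 + 34
77 = 2·34 + 9
34 = 3·9 + 7
9 = 1·7 + 2
7 = 3·2 + 1
2 = 2·1 + 0
Back-substitute:
1 = 7 − 3·2
1 = −3·9 + 4·7
1 = 4·34 − 15·9
1 = −15·77 + 34·34
1 = 34·188 − 83·77
1 = −83·641 + 283·188
1 = 283·1470 − 649·641
So 641·(-649) ≡ 1 (mod 1470), i.e. 641⁻¹ ≡ 821.
Then x ≡ 821·950 ≡ 850 (mod 1470); the smallest non-negative solution is x = 850.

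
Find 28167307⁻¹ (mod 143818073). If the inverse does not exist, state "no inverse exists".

no inverse exists

Euclidean algorithm on 143818073, 28167307:
143818073 = 5·28167307 + 2981538
28167307 = 9·2981538 + 1333465
2981538 = 2·1333465 + 314608
1333465 = 4·314608 + 75033
314608 = 4·75033 + 14476
75033 = 5·14476 + 2653
14476 = 5·2653 + 1211
2653 = 2·1211 + 231
1211 = 5·231 + 56
231 = 4·56 + 7
56 = 8·7 + 0
Since gcd = 7 > 1, 28167307 is not a unit mod 143818073.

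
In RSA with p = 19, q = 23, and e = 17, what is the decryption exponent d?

φ(n) = (p−1)(q−1) = 18·22 = 396.
Need d with 17·d ≡ 1 (mod 396). Apply the extended Euclidean algorithm:
396 = 23·17 + 5
17 = 3·5 + 2
5 = 2·2 + 1
2 = 2·1 + 0
Back-substitute:
1 = 5 − 2·2
1 = −2·17 + 7·5
1 = 7·396 − 163·17
So 17·(-163) ≡ 1 (mod 396), hence d ≡ -163 ≡ 233 (mod 396).

233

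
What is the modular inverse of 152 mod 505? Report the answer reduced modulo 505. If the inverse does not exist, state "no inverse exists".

103

Apply the Euclidean algorithm to 505 and 152:
505 = 3*152 + 49
152 = 3*49 + 5
49 = 9*5 + 4
5 = 1*4 + 1
4 = 4*1 + 0
The gcd is 1. Working backward:
1 = 5 − 4
1 = −49 + 10·5
1 = 10·152 − 31·49
1 = −31·505 + 103·152
So 152·103 ≡ 1 (mod 505).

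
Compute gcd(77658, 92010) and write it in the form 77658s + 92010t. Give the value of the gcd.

Apply Euclid's algorithm to 92010 and 77658:
92010 = 1×77658 + 14352
77658 = 5×14352 + 5898
14352 = 2×5898 + 2556
5898 = 2×2556 + 786
2556 = 3×786 + 198
786 = 3×198 + 192
198 = 1×192 + 6
192 = 32×6 + 0
gcd(77658, 92010) = 6.
Back-substituting:
6 = 198 − 192
6 = −786 + 4·198
6 = 4·2556 − 13·786
6 = −13·5898 + 30·2556
6 = 30·14352 − 73·5898
6 = −73·77658 + 395·14352
6 = 395·92010 − 468·77658
So 6 = (395)·92010 + (-468)·77658.

6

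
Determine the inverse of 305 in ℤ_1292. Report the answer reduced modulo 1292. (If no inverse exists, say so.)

305

Run Euclid on (1292, 305):
1292 = 4*305 + 72
305 = 4*72 + 17
72 = 4*17 + 4
17 = 4*4 + 1
4 = 4*1 + 0
Since gcd(305, 1292) = 1, back-substitute to write 1 as a combination:
1 = 17 − 4·4
1 = −4·72 + 17·17
1 = 17·305 − 72·72
1 = −72·1292 + 305·305
So 305·305 ≡ 1 (mod 1292).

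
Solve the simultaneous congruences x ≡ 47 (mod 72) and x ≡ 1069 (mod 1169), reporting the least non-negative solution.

Write x = 47 + 72·k. Then 72·k ≡ 1069 − 47 ≡ 1022 (mod 1169).
Need 72⁻¹ mod 1169. Extended Euclid on (1169, 72):
1169 = 16*72 + 17
72 = 4*17 + 4
17 = 4*4 + 1
4 = 4*1 + 0
Back-substitute:
1 = 17 − 4·4
1 = −4·72 + 17·17
1 = 17·1169 − 276·72
72⁻¹ ≡ 893 (mod 1169), so k ≡ 893·1022 ≡ 826 (mod 1169).
x = 47 + 72·826 = 59519.

59519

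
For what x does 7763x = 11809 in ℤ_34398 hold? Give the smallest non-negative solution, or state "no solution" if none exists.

First find gcd(7763, 34398):
34398 = 4·7763 + 3346
7763 = 2·3346 + 1071
3346 = 3·1071 + 133
1071 = 8·133 + 7
133 = 19·7 + 0
gcd = 7 and 7 | 11809, so solutions exist. Divide through by 7: 1109x ≡ 1687 (mod 4914).
Now find 1109⁻¹ mod 4914:
4914 = 4·1109 + 478
1109 = 2·478 + 153
478 = 3·153 + 19
153 = 8·19 + 1
19 = 19·1 + 0
Back-substitute:
1 = 153 − 8·19
1 = −8·478 + 25·153
1 = 25·1109 − 58·478
1 = −58·4914 + 257·1109
So 1109⁻¹ ≡ 257 (mod 4914).
Then x ≡ 257·1687 ≡ 1127 (mod 4914); the smallest non-negative solution is x = 1127.

1127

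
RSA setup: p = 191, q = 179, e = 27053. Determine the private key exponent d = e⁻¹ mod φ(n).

18037

φ(n) = (p−1)(q−1) = 190·178 = 33820.
Need d with 27053·d ≡ 1 (mod 33820). Apply the extended Euclidean algorithm:
33820 = 1×27053 + 6767
27053 = 3×6767 + 6752
6767 = 1×6752 + 15
6752 = 450×15 + 2
15 = 7×2 + 1
2 = 2×1 + 0
Back-substitute:
1 = 15 − 7·2
1 = −7·6752 + 3151·15
1 = 3151·6767 − 3158·6752
1 = −3158·27053 + 12625·6767
1 = 12625·33820 − 15783·27053
So 27053·(-15783) ≡ 1 (mod 33820), hence d ≡ -15783 ≡ 18037 (mod 33820).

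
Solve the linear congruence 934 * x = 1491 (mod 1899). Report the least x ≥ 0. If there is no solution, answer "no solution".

First find gcd(934, 1899):
1899 = 2×934 + 31
934 = 30×31 + 4
31 = 7×4 + 3
4 = 1×3 + 1
3 = 3×1 + 0
gcd = 1, so a unique solution mod 1899 exists.
Back-substitute for the Bézout coefficients:
1 = 4 − 3
1 = −31 + 8·4
1 = 8·934 − 241·31
1 = −241·1899 + 490·934
So 934·(490) ≡ 1 (mod 1899), giving 934⁻¹ ≡ 490.
x ≡ 934⁻¹·1491 ≡ 490·1491 ≡ 1374 (mod 1899).

1374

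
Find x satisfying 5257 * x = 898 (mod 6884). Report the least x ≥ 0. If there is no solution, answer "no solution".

First find gcd(5257, 6884):
6884 = 1×5257 + 1627
5257 = 3×1627 + 376
1627 = 4×376 + 123
376 = 3×123 + 7
123 = 17×7 + 4
7 = 1×4 + 3
4 = 1×3 + 1
3 = 3×1 + 0
gcd = 1, so a unique solution mod 6884 exists.
Back-substitute for the Bézout coefficients:
1 = 4 − 3
1 = −7 + 2·4
1 = 2·123 − 35·7
1 = −35·376 + 107·123
1 = 107·1627 − 463·376
1 = −463·5257 + 1496·1627
1 = 1496·6884 − 1959·5257
So 5257·(-1959) ≡ 1 (mod 6884), giving 5257⁻¹ ≡ 4925.
x ≡ 5257⁻¹·898 ≡ 4925·898 ≡ 3122 (mod 6884).

3122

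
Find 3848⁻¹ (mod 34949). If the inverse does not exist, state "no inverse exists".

30980

Apply the Euclidean algorithm to 34949 and 3848:
34949 = 9*3848 + 317
3848 = 12*317 + 44
317 = 7*44 + 9
44 = 4*9 + 8
9 = 1*8 + 1
8 = 8*1 + 0
gcd = 1, so the inverse exists. Back-substitute:
1 = 9 − 8
1 = −44 + 5·9
1 = 5·317 − 36·44
1 = −36·3848 + 437·317
1 = 437·34949 − 3969·3848
Thus 3848·(-3969) ≡ 1 (mod 34949); reducing, -3969 mod 34949 = 30980.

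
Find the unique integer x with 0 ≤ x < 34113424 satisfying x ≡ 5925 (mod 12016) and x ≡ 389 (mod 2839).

6314325

Write x = 5925 + 12016·k. Then 12016·k ≡ 389 − 5925 ≡ 142 (mod 2839).
Need 12016⁻¹ mod 2839. Extended Euclid on (2839, 660):
2839 = 4*660 + 199
660 = 3*199 + 63
199 = 3*63 + 10
63 = 6*10 + 3
10 = 3*3 + 1
3 = 3*1 + 0
Back-substitute:
1 = 10 − 3·3
1 = −3·63 + 19·10
1 = 19·199 − 60·63
1 = −60·660 + 199·199
1 = 199·2839 − 856·660
12016⁻¹ ≡ 1983 (mod 2839), so k ≡ 1983·142 ≡ 525 (mod 2839).
x = 5925 + 12016·525 = 6314325.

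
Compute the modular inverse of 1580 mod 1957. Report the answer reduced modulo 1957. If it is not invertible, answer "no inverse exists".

Run Euclid on (1957, 1580):
1957 = 1×1580 + 377
1580 = 4×377 + 72
377 = 5×72 + 17
72 = 4×17 + 4
17 = 4×4 + 1
4 = 4×1 + 0
The gcd is 1. Working backward:
1 = 17 − 4·4
1 = −4·72 + 17·17
1 = 17·377 − 89·72
1 = −89·1580 + 373·377
1 = 373·1957 − 462·1580
Hence 1580⁻¹ ≡ -462 ≡ 1495 (mod 1957).

1495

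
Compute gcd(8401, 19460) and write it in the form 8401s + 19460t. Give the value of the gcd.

1

Euclidean algorithm:
19460 = 2*8401 + 2658
8401 = 3*2658 + 427
2658 = 6*427 + 96
427 = 4*96 + 43
96 = 2*43 + 10
43 = 4*10 + 3
10 = 3*3 + 1
3 = 3*1 + 0
gcd(8401, 19460) = 1.
Working backward:
1 = 10 − 3·3
1 = −3·43 + 13·10
1 = 13·96 − 29·43
1 = −29·427 + 129·96
1 = 129·2658 − 803·427
1 = −803·8401 + 2538·2658
1 = 2538·19460 − 5879·8401
So 1 = (2538)·19460 + (-5879)·8401.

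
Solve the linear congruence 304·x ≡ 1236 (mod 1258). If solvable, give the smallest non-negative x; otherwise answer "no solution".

62

First find gcd(304, 1258):
1258 = 4×304 + 42
304 = 7×42 + 10
42 = 4×10 + 2
10 = 5×2 + 0
gcd = 2 and 2 | 1236, so solutions exist. Divide through by 2: 152x ≡ 618 (mod 629).
Now find 152⁻¹ mod 629:
629 = 4*152 + 21
152 = 7*21 + 5
21 = 4*5 + 1
5 = 5*1 + 0
Back-substitute:
1 = 21 − 4·5
1 = −4·152 + 29·21
1 = 29·629 − 120·152
So 152·(-120) ≡ 1 (mod 629), i.e. 152⁻¹ ≡ 509.
Then x ≡ 509·618 ≡ 62 (mod 629); the smallest non-negative solution is x = 62.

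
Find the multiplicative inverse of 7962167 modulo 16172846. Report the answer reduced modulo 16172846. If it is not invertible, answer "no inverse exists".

Extended Euclidean algorithm:
16172846 = 2*7962167 + 248512
7962167 = 32*248512 + 9783
248512 = 25*9783 + 3937
9783 = 2*3937 + 1909
3937 = 2*1909 + 119
1909 = 16*119 + 5
119 = 23*5 + 4
5 = 1*4 + 1
4 = 4*1 + 0
gcd = 1, so the inverse exists. Back-substitute:
1 = 5 − 4
1 = −119 + 24·5
1 = 24·1909 − 385·119
1 = −385·3937 + 794·1909
1 = 794·9783 − 1973·3937
1 = −1973·248512 + 50119·9783
1 = 50119·7962167 − 1605781·248512
1 = −1605781·16172846 + 3261681·7962167
So 7962167·3261681 ≡ 1 (mod 16172846).

3261681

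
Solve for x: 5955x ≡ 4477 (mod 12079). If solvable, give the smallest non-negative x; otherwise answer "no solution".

First find gcd(5955, 12079):
12079 = 2*5955 + 169
5955 = 35*169 + 40
169 = 4*40 + 9
40 = 4*9 + 4
9 = 2*4 + 1
4 = 4*1 + 0
gcd = 1, so a unique solution mod 12079 exists.
Back-substitute for the Bézout coefficients:
1 = 9 − 2·4
1 = −2·40 + 9·9
1 = 9·169 − 38·40
1 = −38·5955 + 1339·169
1 = 1339·12079 − 2716·5955
So 5955·(-2716) ≡ 1 (mod 12079), giving 5955⁻¹ ≡ 9363.
x ≡ 5955⁻¹·4477 ≡ 9363·4477 ≡ 4021 (mod 12079).

4021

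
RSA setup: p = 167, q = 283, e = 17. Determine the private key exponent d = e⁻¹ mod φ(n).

8261

φ(n) = (p−1)(q−1) = 166·282 = 46812.
Need d with 17·d ≡ 1 (mod 46812). Apply the extended Euclidean algorithm:
46812 = 2753*17 + 11
17 = 1*11 + 6
11 = 1*6 + 5
6 = 1*5 + 1
5 = 5*1 + 0
Back-substitute:
1 = 6 − 5
1 = −11 + 2·6
1 = 2·17 − 3·11
1 = −3·46812 + 8261·17
So 17·8261 ≡ 1 (mod 46812), hence d = 8261.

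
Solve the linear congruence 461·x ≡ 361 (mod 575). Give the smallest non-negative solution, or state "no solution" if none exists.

First find gcd(461, 575):
575 = 1·461 + 114
461 = 4·114 + 5
114 = 22·5 + 4
5 = 1·4 + 1
4 = 4·1 + 0
gcd = 1, so a unique solution mod 575 exists.
Back-substitute for the Bézout coefficients:
1 = 5 − 4
1 = −114 + 23·5
1 = 23·461 − 93·114
1 = −93·575 + 116·461
So 461·(116) ≡ 1 (mod 575), giving 461⁻¹ ≡ 116.
x ≡ 461⁻¹·361 ≡ 116·361 ≡ 476 (mod 575).

476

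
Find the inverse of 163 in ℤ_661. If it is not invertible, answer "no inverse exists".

73

Apply the Euclidean algorithm to 661 and 163:
661 = 4×163 + 9
163 = 18×9 + 1
9 = 9×1 + 0
The gcd is 1. Working backward:
1 = 163 − 18·9
1 = −18·661 + 73·163
So 163·73 ≡ 1 (mod 661).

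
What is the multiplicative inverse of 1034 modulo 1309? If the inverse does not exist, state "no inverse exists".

no inverse exists

Euclidean algorithm on 1309, 1034:
1309 = 1*1034 + 275
1034 = 3*275 + 209
275 = 1*209 + 66
209 = 3*66 + 11
66 = 6*11 + 0
The gcd is 11, not 1, hence no inverse exists.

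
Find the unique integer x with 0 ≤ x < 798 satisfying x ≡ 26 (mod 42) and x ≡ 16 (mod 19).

320

Write x = 26 + 42·k. Then 42·k ≡ 16 − 26 ≡ 9 (mod 19).
Need 42⁻¹ mod 19. Extended Euclid on (19, 4):
19 = 4×4 + 3
4 = 1×3 + 1
3 = 3×1 + 0
Back-substitute:
1 = 4 − 3
1 = −19 + 5·4
42⁻¹ ≡ 5 (mod 19), so k ≡ 5·9 ≡ 7 (mod 19).
x = 26 + 42·7 = 320.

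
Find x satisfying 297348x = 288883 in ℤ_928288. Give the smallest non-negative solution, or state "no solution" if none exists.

gcd(297348, 928288):
928288 = 3·297348 + 36244
297348 = 8·36244 + 7396
36244 = 4·7396 + 6660
7396 = 1·6660 + 736
6660 = 9·736 + 36
736 = 20·36 + 16
36 = 2·16 + 4
16 = 4·4 + 0
gcd = 4, but 4 ∤ 288883, so the congruence has no solution.

no solution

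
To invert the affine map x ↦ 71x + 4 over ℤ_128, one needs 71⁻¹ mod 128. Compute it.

119

Extended Euclidean algorithm:
128 = 1·71 + 57
71 = 1·57 + 14
57 = 4·14 + 1
14 = 14·1 + 0
Since gcd(71, 128) = 1, back-substitute to write 1 as a combination:
1 = 57 − 4·14
1 = −4·71 + 5·57
1 = 5·128 − 9·71
So 71·(-9) ≡ 1 (mod 128), and -9 ≡ 119 (mod 128).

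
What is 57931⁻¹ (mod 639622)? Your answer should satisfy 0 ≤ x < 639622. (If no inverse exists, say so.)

Run Euclid on (639622, 57931):
639622 = 11*57931 + 2381
57931 = 24*2381 + 787
2381 = 3*787 + 20
787 = 39*20 + 7
20 = 2*7 + 6
7 = 1*6 + 1
6 = 6*1 + 0
The gcd is 1. Working backward:
1 = 7 − 6
1 = −20 + 3·7
1 = 3·787 − 118·20
1 = −118·2381 + 357·787
1 = 357·57931 − 8686·2381
1 = −8686·639622 + 95903·57931
So 57931·95903 ≡ 1 (mod 639622).

95903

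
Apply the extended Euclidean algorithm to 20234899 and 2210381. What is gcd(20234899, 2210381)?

Euclidean algorithm:
20234899 = 9·2210381 + 341470
2210381 = 6·341470 + 161561
341470 = 2·161561 + 18348
161561 = 8·18348 + 14777
18348 = 1·14777 + 3571
14777 = 4·3571 + 493
3571 = 7·493 + 120
493 = 4·120 + 13
120 = 9·13 + 3
13 = 4·3 + 1
3 = 3·1 + 0
gcd(20234899, 2210381) = 1.
Working backward:
1 = 13 − 4·3
1 = −4·120 + 37·13
1 = 37·493 − 152·120
1 = −152·3571 + 1101·493
1 = 1101·14777 − 4556·3571
1 = −4556·18348 + 5657·14777
1 = 5657·161561 − 49812·18348
1 = −49812·341470 + 105281·161561
1 = 105281·2210381 − 681498·341470
1 = −681498·20234899 + 6238763·2210381
So 1 = (-681498)·20234899 + (6238763)·2210381.

1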